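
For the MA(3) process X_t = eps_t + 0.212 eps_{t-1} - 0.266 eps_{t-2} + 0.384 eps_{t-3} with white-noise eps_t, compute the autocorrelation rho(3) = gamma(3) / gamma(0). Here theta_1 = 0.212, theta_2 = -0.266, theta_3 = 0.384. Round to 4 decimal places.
\rho(3) = 0.3040

For an MA(q) process with theta_0 = 1, the autocovariance is
  gamma(k) = sigma^2 * sum_{i=0..q-k} theta_i * theta_{i+k},
and rho(k) = gamma(k) / gamma(0). Sigma^2 cancels.
  numerator   = (1)*(0.384) = 0.384.
  denominator = (1)^2 + (0.212)^2 + (-0.266)^2 + (0.384)^2 = 1.263156.
  rho(3) = 0.384 / 1.263156 = 0.3040.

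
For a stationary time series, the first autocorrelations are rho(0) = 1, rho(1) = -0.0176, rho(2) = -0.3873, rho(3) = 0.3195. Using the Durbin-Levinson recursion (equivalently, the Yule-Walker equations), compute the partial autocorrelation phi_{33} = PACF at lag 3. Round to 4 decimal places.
\phi_{33} = 0.3570

The PACF at lag k is phi_{kk}, the last component of the solution
to the Yule-Walker system G_k phi = r_k where
  (G_k)_{ij} = rho(|i - j|), (r_k)_i = rho(i), i,j = 1..k.
Equivalently, Durbin-Levinson gives phi_{kk} iteratively:
  phi_{11} = rho(1)
  phi_{kk} = [rho(k) - sum_{j=1..k-1} phi_{k-1,j} rho(k-j)]
            / [1 - sum_{j=1..k-1} phi_{k-1,j} rho(j)],
  phi_{k,j} = phi_{k-1,j} - phi_{kk} phi_{k-1,k-j},  j = 1..k-1.
Step k = 1:
  phi_11 = rho(1) = -0.0176.
Step k = 2:
  phi_22 = [rho(2) - phi_11 rho(1)] / [1 - phi_11 rho(1)] = [-0.3873 - (-0.0176)(-0.0176)] / [1 - (-0.0176)(-0.0176)]
         = -0.38760976 / 0.99969024 = -0.38773.
  Update: phi_21 = phi_11 - phi_22 phi_11 = -0.0176 - (-0.38773)(-0.0176) = -0.024424.
Step k = 3:
  phi_33 = [rho(3) - phi_21 rho(2) - phi_22 rho(1)] / [1 - phi_21 rho(1) - phi_22 rho(2)]
    numerator   = 0.3195 - (-0.024424)(-0.3873) - (-0.38773)(-0.0176) = 0.30321652
    denominator = 1 - (-0.024424)(-0.0176) - (-0.38773)(-0.3873) = 0.84940236
  phi_33 = 0.30321652 / 0.84940236 = 0.357.
Therefore phi_{33} = 0.3570.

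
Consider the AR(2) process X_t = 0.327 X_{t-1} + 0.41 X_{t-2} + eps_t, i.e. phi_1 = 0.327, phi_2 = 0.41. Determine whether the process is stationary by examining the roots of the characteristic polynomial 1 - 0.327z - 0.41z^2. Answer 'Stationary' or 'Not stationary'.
\text{Stationary}

The AR(p) characteristic polynomial is P(z) = 1 - 0.327z - 0.41z^2.
Stationarity requires all roots to lie outside the unit circle, i.e. |z| > 1 for every root.
Set 1 + (-0.327) z + (-0.41) z^2 = 0, i.e. a z^2 + b z + c = 0 with a = -0.41, b = -0.327, c = 1.
Discriminant D = b^2 - 4ac = (-0.327)^2 - 4*(-0.41)*1 = 0.106929 - (-1.64) = 1.746929.
D >= 0, so the roots are real: z = (-b +/- sqrt(D)) / (2a) = (0.327 +/- 1.321714) / (-0.82).
  z_1 = (0.327 + 1.321714) / (-0.82) = -2.0106,   |z_1| = 2.0106.
  z_2 = (0.327 - 1.321714) / (-0.82) = 1.2131,   |z_2| = 1.2131.
Moduli of all roots: 2.0106, 1.2131.
All moduli strictly greater than 1? Yes.
Verdict: Stationary.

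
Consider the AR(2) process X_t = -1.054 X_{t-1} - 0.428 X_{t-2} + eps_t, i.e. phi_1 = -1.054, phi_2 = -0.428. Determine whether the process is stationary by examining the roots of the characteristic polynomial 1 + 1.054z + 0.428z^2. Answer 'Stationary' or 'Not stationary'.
\text{Stationary}

The AR(p) characteristic polynomial is P(z) = 1 + 1.054z + 0.428z^2.
Stationarity requires all roots to lie outside the unit circle, i.e. |z| > 1 for every root.
Set 1 + (1.054) z + (0.428) z^2 = 0, i.e. a z^2 + b z + c = 0 with a = 0.428, b = 1.054, c = 1.
Discriminant D = b^2 - 4ac = (1.054)^2 - 4*(0.428)*1 = 1.110916 - (1.712) = -0.601084.
D < 0, so the roots are the complex-conjugate pair z = (-b +/- i sqrt(-D)) / (2a) = -1.2313 +/- 0.9057i.
For a conjugate pair |z|^2 = z * conj(z) = (product of roots) = c/a = 1/(0.428) = 2.336449, so |z| = sqrt(2.336449) = 1.5285 for both roots.
Moduli of all roots: 1.5285, 1.5285.
All moduli strictly greater than 1? Yes.
Verdict: Stationary.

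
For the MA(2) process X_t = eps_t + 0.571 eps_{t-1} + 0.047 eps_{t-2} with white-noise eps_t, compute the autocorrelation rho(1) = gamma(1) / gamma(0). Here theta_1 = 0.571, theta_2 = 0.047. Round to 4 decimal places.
\rho(1) = 0.4501

For an MA(q) process with theta_0 = 1, the autocovariance is
  gamma(k) = sigma^2 * sum_{i=0..q-k} theta_i * theta_{i+k},
and rho(k) = gamma(k) / gamma(0). Sigma^2 cancels.
  numerator   = (1)*(0.571) + (0.571)*(0.047) = 0.597837.
  denominator = (1)^2 + (0.571)^2 + (0.047)^2 = 1.32825.
  rho(1) = 0.597837 / 1.32825 = 0.4501.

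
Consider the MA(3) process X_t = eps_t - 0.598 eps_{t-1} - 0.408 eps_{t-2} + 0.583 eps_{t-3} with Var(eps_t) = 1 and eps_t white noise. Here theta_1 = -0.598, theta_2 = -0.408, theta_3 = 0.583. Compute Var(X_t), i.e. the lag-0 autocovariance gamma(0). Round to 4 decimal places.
\gamma(0) = 1.8640

For an MA(q) process X_t = eps_t + sum_i theta_i eps_{t-i} with
Var(eps_t) = sigma^2, the variance is
  gamma(0) = sigma^2 * (1 + sum_i theta_i^2).
  sum_i theta_i^2 = (-0.598)^2 + (-0.408)^2 + (0.583)^2 = 0.357604 + 0.166464 + 0.339889 = 0.863957.
  gamma(0) = 1 * (1 + 0.863957) = 1 * 1.863957 = 1.863957, which rounds to 1.8640.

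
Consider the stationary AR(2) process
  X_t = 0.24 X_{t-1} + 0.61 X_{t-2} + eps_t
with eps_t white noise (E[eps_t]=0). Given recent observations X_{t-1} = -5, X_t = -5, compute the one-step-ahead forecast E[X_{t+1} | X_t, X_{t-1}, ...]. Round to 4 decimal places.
E[X_{t+1} \mid \mathcal F_t] = -4.2500

For an AR(p) model X_t = c + sum_i phi_i X_{t-i} + eps_t, the
one-step-ahead conditional mean is
  E[X_{t+1} | X_t, ...] = c + sum_i phi_i X_{t+1-i}.
Substitute known values:
  E[X_{t+1} | ...] = (0.24) * (-5) + (0.61) * (-5)
                   = -4.2500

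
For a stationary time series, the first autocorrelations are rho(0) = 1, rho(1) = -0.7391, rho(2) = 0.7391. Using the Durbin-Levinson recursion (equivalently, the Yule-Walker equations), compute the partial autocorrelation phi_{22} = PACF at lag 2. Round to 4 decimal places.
\phi_{22} = 0.4250

The PACF at lag k is phi_{kk}, the last component of the solution
to the Yule-Walker system G_k phi = r_k where
  (G_k)_{ij} = rho(|i - j|), (r_k)_i = rho(i), i,j = 1..k.
Equivalently, Durbin-Levinson gives phi_{kk} iteratively:
  phi_{11} = rho(1)
  phi_{kk} = [rho(k) - sum_{j=1..k-1} phi_{k-1,j} rho(k-j)]
            / [1 - sum_{j=1..k-1} phi_{k-1,j} rho(j)],
  phi_{k,j} = phi_{k-1,j} - phi_{kk} phi_{k-1,k-j},  j = 1..k-1.
Step k = 1:
  phi_11 = rho(1) = -0.7391.
Step k = 2:
  phi_22 = [rho(2) - phi_11 rho(1)] / [1 - phi_11 rho(1)] = [0.7391 - (-0.7391)(-0.7391)] / [1 - (-0.7391)(-0.7391)]
         = 0.19283119 / 0.45373119 = 0.425.
Therefore phi_{22} = 0.4250.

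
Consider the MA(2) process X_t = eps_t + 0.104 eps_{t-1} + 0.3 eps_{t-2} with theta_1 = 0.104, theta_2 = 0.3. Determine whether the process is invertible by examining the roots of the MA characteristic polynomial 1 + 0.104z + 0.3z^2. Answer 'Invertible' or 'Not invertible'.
\text{Invertible}

The MA(q) characteristic polynomial is P(z) = 1 + 0.104z + 0.3z^2.
Invertibility requires all roots to lie outside the unit circle, i.e. |z| > 1 for every root.
Set 1 + (0.104) z + (0.3) z^2 = 0, i.e. a z^2 + b z + c = 0 with a = 0.3, b = 0.104, c = 1.
Discriminant D = b^2 - 4ac = (0.104)^2 - 4*(0.3)*1 = 0.010816 - (1.2) = -1.189184.
D < 0, so the roots are the complex-conjugate pair z = (-b +/- i sqrt(-D)) / (2a) = -0.1733 +/- 1.8175i.
For a conjugate pair |z|^2 = z * conj(z) = (product of roots) = c/a = 1/(0.3) = 3.333333, so |z| = sqrt(3.333333) = 1.8257 for both roots.
Moduli of all roots: 1.8257, 1.8257.
All moduli strictly greater than 1? Yes.
Verdict: Invertible.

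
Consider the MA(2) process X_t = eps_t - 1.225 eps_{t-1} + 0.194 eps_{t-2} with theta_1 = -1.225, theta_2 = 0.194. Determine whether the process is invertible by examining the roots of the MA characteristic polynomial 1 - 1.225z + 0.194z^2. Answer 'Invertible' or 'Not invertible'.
\text{Not invertible}

The MA(q) characteristic polynomial is P(z) = 1 - 1.225z + 0.194z^2.
Invertibility requires all roots to lie outside the unit circle, i.e. |z| > 1 for every root.
Set 1 + (-1.225) z + (0.194) z^2 = 0, i.e. a z^2 + b z + c = 0 with a = 0.194, b = -1.225, c = 1.
Discriminant D = b^2 - 4ac = (-1.225)^2 - 4*(0.194)*1 = 1.500625 - (0.776) = 0.724625.
D >= 0, so the roots are real: z = (-b +/- sqrt(D)) / (2a) = (1.225 +/- 0.851249) / (0.388).
  z_1 = (1.225 + 0.851249) / (0.388) = 5.3512,   |z_1| = 5.3512.
  z_2 = (1.225 - 0.851249) / (0.388) = 0.9633,   |z_2| = 0.9633.
Moduli of all roots: 5.3512, 0.9633.
All moduli strictly greater than 1? No.
Verdict: Not invertible.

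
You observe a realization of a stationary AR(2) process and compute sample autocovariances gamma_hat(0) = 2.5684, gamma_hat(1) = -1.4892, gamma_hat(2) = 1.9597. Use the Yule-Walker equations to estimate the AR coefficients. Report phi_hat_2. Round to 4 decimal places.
\hat\phi_{2} = 0.6430

The Yule-Walker equations for an AR(p) process read, in matrix form,
  Gamma_p phi = r_p,   with   (Gamma_p)_{ij} = gamma(|i - j|),
                       (r_p)_i = gamma(i),   i,j = 1..p.
Substitute the sample gammas (Toeplitz matrix and right-hand side of size 2):
  Gamma_p = [[2.5684, -1.4892], [-1.4892, 2.5684]]
  r_p     = [-1.4892, 1.9597]
Written out:
  2.5684 phi_1 - 1.4892 phi_2 = -1.4892
  -1.4892 phi_1 + 2.5684 phi_2 = 1.9597
Solve by Cramer's rule:
  det = gamma(0)^2 - gamma(1)^2 = (2.5684)^2 - (-1.4892)^2 = 6.59667856 - 2.21771664 = 4.37896192
  phi_hat_1 = [gamma(1) gamma(0) - gamma(1) gamma(2)] / det = [(-1.4892)(2.5684) - (-1.4892)(1.9597)] / 4.37896192 = -0.90647604 / 4.37896192 = -0.207
  phi_hat_2 = [gamma(0) gamma(2) - gamma(1)^2] / det = [(2.5684)(1.9597) - (-1.4892)^2] / 4.37896192 = 2.81557684 / 4.37896192 = 0.643
So phi_hat = [-0.2070, 0.6430].
Therefore phi_hat_2 = 0.6430.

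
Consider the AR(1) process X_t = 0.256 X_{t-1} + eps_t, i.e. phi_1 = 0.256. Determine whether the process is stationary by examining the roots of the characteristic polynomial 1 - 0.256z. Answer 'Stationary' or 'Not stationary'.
\text{Stationary}

The AR(p) characteristic polynomial is P(z) = 1 - 0.256z.
Stationarity requires all roots to lie outside the unit circle, i.e. |z| > 1 for every root.
This is linear in z: 1 + (-0.256) z = 0  =>  z = -1/(-0.256) = 3.90625,  |z| = 3.90625.
Moduli of all roots: 3.9062.
All moduli strictly greater than 1? Yes.
Verdict: Stationary.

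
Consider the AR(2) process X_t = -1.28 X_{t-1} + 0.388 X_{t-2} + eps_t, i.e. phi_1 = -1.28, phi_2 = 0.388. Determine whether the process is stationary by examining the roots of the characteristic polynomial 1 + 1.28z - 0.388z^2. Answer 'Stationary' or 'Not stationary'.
\text{Not stationary}

The AR(p) characteristic polynomial is P(z) = 1 + 1.28z - 0.388z^2.
Stationarity requires all roots to lie outside the unit circle, i.e. |z| > 1 for every root.
Set 1 + (1.28) z + (-0.388) z^2 = 0, i.e. a z^2 + b z + c = 0 with a = -0.388, b = 1.28, c = 1.
Discriminant D = b^2 - 4ac = (1.28)^2 - 4*(-0.388)*1 = 1.6384 - (-1.552) = 3.1904.
D >= 0, so the roots are real: z = (-b +/- sqrt(D)) / (2a) = (-1.28 +/- 1.786169) / (-0.776).
  z_1 = (-1.28 + 1.786169) / (-0.776) = -0.6523,   |z_1| = 0.6523.
  z_2 = (-1.28 - 1.786169) / (-0.776) = 3.9512,   |z_2| = 3.9512.
Moduli of all roots: 0.6523, 3.9512.
All moduli strictly greater than 1? No.
Verdict: Not stationary.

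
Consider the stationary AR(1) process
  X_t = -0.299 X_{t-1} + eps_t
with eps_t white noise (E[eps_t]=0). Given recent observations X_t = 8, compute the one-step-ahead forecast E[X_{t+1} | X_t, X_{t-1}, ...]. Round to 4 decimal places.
E[X_{t+1} \mid \mathcal F_t] = -2.3920

For an AR(p) model X_t = c + sum_i phi_i X_{t-i} + eps_t, the
one-step-ahead conditional mean is
  E[X_{t+1} | X_t, ...] = c + sum_i phi_i X_{t+1-i}.
Substitute known values:
  E[X_{t+1} | ...] = (-0.299) * (8)
                   = -2.3920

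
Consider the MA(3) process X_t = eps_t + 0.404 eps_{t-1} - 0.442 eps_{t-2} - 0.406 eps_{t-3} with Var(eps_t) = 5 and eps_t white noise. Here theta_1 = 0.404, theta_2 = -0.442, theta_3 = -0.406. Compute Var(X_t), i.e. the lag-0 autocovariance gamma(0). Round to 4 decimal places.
\gamma(0) = 7.6171

For an MA(q) process X_t = eps_t + sum_i theta_i eps_{t-i} with
Var(eps_t) = sigma^2, the variance is
  gamma(0) = sigma^2 * (1 + sum_i theta_i^2).
  sum_i theta_i^2 = (0.404)^2 + (-0.442)^2 + (-0.406)^2 = 0.163216 + 0.195364 + 0.164836 = 0.523416.
  gamma(0) = 5 * (1 + 0.523416) = 5 * 1.523416 = 7.61708, which rounds to 7.6171.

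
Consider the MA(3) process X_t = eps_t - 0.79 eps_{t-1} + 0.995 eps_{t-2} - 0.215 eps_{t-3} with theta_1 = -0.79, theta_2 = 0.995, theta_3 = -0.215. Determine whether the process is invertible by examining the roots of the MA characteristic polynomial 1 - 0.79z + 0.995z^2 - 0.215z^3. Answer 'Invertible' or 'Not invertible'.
\text{Invertible}

The MA(q) characteristic polynomial is P(z) = 1 - 0.79z + 0.995z^2 - 0.215z^3.
Invertibility requires all roots to lie outside the unit circle, i.e. |z| > 1 for every root.
Degree 3: look for a simple real root z0 first, then factor out (1 - z/z0) and solve the remaining quadratic.
Testing z0 = 4: P(4) = 1 + (-0.79)(4) + (0.995)(4)^2 + (-0.215)(4)^3
  = 1 + (-3.16) + (15.92) + (-13.76) = 0.  So z_0 = 4 is a root, |z_0| = 4.
Divide out the factor (1 - 0.25 z) = (1 - z/z0) (since 1/z0 = 0.25):
  P(z) = (1 - 0.25 z)(1 + (-0.54) z + (0.86) z^2)
  [check: z-coef -0.54 - (0.25) = -0.79; z^2-coef 0.86 - (0.25)(-0.54) = 0.995; z^3-coef -(0.25)(0.86) = -0.215.]
Remaining roots from the quadratic factor 1 + (-0.54) z + (0.86) z^2:
  Set 1 + (-0.54) z + (0.86) z^2 = 0, i.e. a z^2 + b z + c = 0 with a = 0.86, b = -0.54, c = 1.
  Discriminant D = b^2 - 4ac = (-0.54)^2 - 4*(0.86)*1 = 0.2916 - (3.44) = -3.1484.
  D < 0, so the roots are the complex-conjugate pair z = (-b +/- i sqrt(-D)) / (2a) = 0.314 +/- 1.0316i.
  For a conjugate pair |z|^2 = z * conj(z) = (product of roots) = c/a = 1/(0.86) = 1.162791, so |z| = sqrt(1.162791) = 1.0783 for both roots.
Moduli of all roots: 4.0000, 1.0783, 1.0783.
All moduli strictly greater than 1? Yes.
Verdict: Invertible.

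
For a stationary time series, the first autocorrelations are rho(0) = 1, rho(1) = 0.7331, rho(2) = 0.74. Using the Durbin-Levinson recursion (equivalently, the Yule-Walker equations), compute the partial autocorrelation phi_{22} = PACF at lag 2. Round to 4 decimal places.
\phi_{22} = 0.4379

The PACF at lag k is phi_{kk}, the last component of the solution
to the Yule-Walker system G_k phi = r_k where
  (G_k)_{ij} = rho(|i - j|), (r_k)_i = rho(i), i,j = 1..k.
Equivalently, Durbin-Levinson gives phi_{kk} iteratively:
  phi_{11} = rho(1)
  phi_{kk} = [rho(k) - sum_{j=1..k-1} phi_{k-1,j} rho(k-j)]
            / [1 - sum_{j=1..k-1} phi_{k-1,j} rho(j)],
  phi_{k,j} = phi_{k-1,j} - phi_{kk} phi_{k-1,k-j},  j = 1..k-1.
Step k = 1:
  phi_11 = rho(1) = 0.7331.
Step k = 2:
  phi_22 = [rho(2) - phi_11 rho(1)] / [1 - phi_11 rho(1)] = [0.74 - (0.7331)(0.7331)] / [1 - (0.7331)(0.7331)]
         = 0.20256439 / 0.46256439 = 0.4379.
Therefore phi_{22} = 0.4379.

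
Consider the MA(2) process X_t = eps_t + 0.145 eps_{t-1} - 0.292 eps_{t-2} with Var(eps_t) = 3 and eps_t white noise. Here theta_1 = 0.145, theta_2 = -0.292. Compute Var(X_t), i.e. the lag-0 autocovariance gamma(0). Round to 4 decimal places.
\gamma(0) = 3.3189

For an MA(q) process X_t = eps_t + sum_i theta_i eps_{t-i} with
Var(eps_t) = sigma^2, the variance is
  gamma(0) = sigma^2 * (1 + sum_i theta_i^2).
  sum_i theta_i^2 = (0.145)^2 + (-0.292)^2 = 0.021025 + 0.085264 = 0.106289.
  gamma(0) = 3 * (1 + 0.106289) = 3 * 1.106289 = 3.318867, which rounds to 3.3189.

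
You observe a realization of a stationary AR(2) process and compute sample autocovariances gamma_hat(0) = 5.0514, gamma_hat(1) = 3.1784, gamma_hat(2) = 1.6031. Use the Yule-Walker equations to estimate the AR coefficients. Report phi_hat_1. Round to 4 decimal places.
\hat\phi_{1} = 0.7110

The Yule-Walker equations for an AR(p) process read, in matrix form,
  Gamma_p phi = r_p,   with   (Gamma_p)_{ij} = gamma(|i - j|),
                       (r_p)_i = gamma(i),   i,j = 1..p.
Substitute the sample gammas (Toeplitz matrix and right-hand side of size 2):
  Gamma_p = [[5.0514, 3.1784], [3.1784, 5.0514]]
  r_p     = [3.1784, 1.6031]
Written out:
  5.0514 phi_1 + 3.1784 phi_2 = 3.1784
  3.1784 phi_1 + 5.0514 phi_2 = 1.6031
Solve by Cramer's rule:
  det = gamma(0)^2 - gamma(1)^2 = (5.0514)^2 - (3.1784)^2 = 25.51664196 - 10.10222656 = 15.4144154
  phi_hat_1 = [gamma(1) gamma(0) - gamma(1) gamma(2)] / det = [(3.1784)(5.0514) - (3.1784)(1.6031)] / 15.4144154 = 10.96007672 / 15.4144154 = 0.711
  phi_hat_2 = [gamma(0) gamma(2) - gamma(1)^2] / det = [(5.0514)(1.6031) - (3.1784)^2] / 15.4144154 = -2.00432722 / 15.4144154 = -0.13
So phi_hat = [0.7110, -0.1300].
Therefore phi_hat_1 = 0.7110.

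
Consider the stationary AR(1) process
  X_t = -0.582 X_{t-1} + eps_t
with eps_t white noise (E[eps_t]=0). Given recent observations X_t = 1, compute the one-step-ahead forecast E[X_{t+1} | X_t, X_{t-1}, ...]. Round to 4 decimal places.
E[X_{t+1} \mid \mathcal F_t] = -0.5820

For an AR(p) model X_t = c + sum_i phi_i X_{t-i} + eps_t, the
one-step-ahead conditional mean is
  E[X_{t+1} | X_t, ...] = c + sum_i phi_i X_{t+1-i}.
Substitute known values:
  E[X_{t+1} | ...] = (-0.582) * (1)
                   = -0.5820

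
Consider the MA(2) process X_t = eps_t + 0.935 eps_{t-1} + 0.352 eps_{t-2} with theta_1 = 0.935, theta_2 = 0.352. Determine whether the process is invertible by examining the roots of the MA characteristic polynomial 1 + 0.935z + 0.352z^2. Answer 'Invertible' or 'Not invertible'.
\text{Invertible}

The MA(q) characteristic polynomial is P(z) = 1 + 0.935z + 0.352z^2.
Invertibility requires all roots to lie outside the unit circle, i.e. |z| > 1 for every root.
Set 1 + (0.935) z + (0.352) z^2 = 0, i.e. a z^2 + b z + c = 0 with a = 0.352, b = 0.935, c = 1.
Discriminant D = b^2 - 4ac = (0.935)^2 - 4*(0.352)*1 = 0.874225 - (1.408) = -0.533775.
D < 0, so the roots are the complex-conjugate pair z = (-b +/- i sqrt(-D)) / (2a) = -1.3281 +/- 1.0378i.
For a conjugate pair |z|^2 = z * conj(z) = (product of roots) = c/a = 1/(0.352) = 2.840909, so |z| = sqrt(2.840909) = 1.6855 for both roots.
Moduli of all roots: 1.6855, 1.6855.
All moduli strictly greater than 1? Yes.
Verdict: Invertible.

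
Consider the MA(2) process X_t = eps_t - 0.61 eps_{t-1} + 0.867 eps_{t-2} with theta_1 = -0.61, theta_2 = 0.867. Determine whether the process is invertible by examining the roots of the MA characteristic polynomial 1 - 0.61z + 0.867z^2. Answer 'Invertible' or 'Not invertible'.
\text{Invertible}

The MA(q) characteristic polynomial is P(z) = 1 - 0.61z + 0.867z^2.
Invertibility requires all roots to lie outside the unit circle, i.e. |z| > 1 for every root.
Set 1 + (-0.61) z + (0.867) z^2 = 0, i.e. a z^2 + b z + c = 0 with a = 0.867, b = -0.61, c = 1.
Discriminant D = b^2 - 4ac = (-0.61)^2 - 4*(0.867)*1 = 0.3721 - (3.468) = -3.0959.
D < 0, so the roots are the complex-conjugate pair z = (-b +/- i sqrt(-D)) / (2a) = 0.3518 +/- 1.0147i.
For a conjugate pair |z|^2 = z * conj(z) = (product of roots) = c/a = 1/(0.867) = 1.153403, so |z| = sqrt(1.153403) = 1.074 for both roots.
Moduli of all roots: 1.0740, 1.0740.
All moduli strictly greater than 1? Yes.
Verdict: Invertible.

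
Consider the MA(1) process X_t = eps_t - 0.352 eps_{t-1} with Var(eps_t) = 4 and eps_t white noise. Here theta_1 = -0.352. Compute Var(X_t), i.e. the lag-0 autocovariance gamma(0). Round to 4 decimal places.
\gamma(0) = 4.4956

For an MA(q) process X_t = eps_t + sum_i theta_i eps_{t-i} with
Var(eps_t) = sigma^2, the variance is
  gamma(0) = sigma^2 * (1 + sum_i theta_i^2).
  sum_i theta_i^2 = (-0.352)^2 = 0.123904.
  gamma(0) = 4 * (1 + 0.123904) = 4 * 1.123904 = 4.495616, which rounds to 4.4956.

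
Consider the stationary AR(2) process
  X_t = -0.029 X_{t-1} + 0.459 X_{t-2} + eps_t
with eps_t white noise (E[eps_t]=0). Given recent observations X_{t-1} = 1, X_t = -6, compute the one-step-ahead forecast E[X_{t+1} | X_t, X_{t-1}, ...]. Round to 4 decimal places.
E[X_{t+1} \mid \mathcal F_t] = 0.6330

For an AR(p) model X_t = c + sum_i phi_i X_{t-i} + eps_t, the
one-step-ahead conditional mean is
  E[X_{t+1} | X_t, ...] = c + sum_i phi_i X_{t+1-i}.
Substitute known values:
  E[X_{t+1} | ...] = (-0.029) * (-6) + (0.459) * (1)
                   = 0.6330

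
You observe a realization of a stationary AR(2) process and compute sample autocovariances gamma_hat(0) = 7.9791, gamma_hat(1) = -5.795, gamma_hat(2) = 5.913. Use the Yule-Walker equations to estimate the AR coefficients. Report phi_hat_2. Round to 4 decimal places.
\hat\phi_{2} = 0.4520

The Yule-Walker equations for an AR(p) process read, in matrix form,
  Gamma_p phi = r_p,   with   (Gamma_p)_{ij} = gamma(|i - j|),
                       (r_p)_i = gamma(i),   i,j = 1..p.
Substitute the sample gammas (Toeplitz matrix and right-hand side of size 2):
  Gamma_p = [[7.9791, -5.795], [-5.795, 7.9791]]
  r_p     = [-5.795, 5.913]
Written out:
  7.9791 phi_1 - 5.795 phi_2 = -5.795
  -5.795 phi_1 + 7.9791 phi_2 = 5.913
Solve by Cramer's rule:
  det = gamma(0)^2 - gamma(1)^2 = (7.9791)^2 - (-5.795)^2 = 63.66603681 - 33.582025 = 30.08401181
  phi_hat_1 = [gamma(1) gamma(0) - gamma(1) gamma(2)] / det = [(-5.795)(7.9791) - (-5.795)(5.913)] / 30.08401181 = -11.9730495 / 30.08401181 = -0.398
  phi_hat_2 = [gamma(0) gamma(2) - gamma(1)^2] / det = [(7.9791)(5.913) - (-5.795)^2] / 30.08401181 = 13.5983933 / 30.08401181 = 0.452
So phi_hat = [-0.3980, 0.4520].
Therefore phi_hat_2 = 0.4520.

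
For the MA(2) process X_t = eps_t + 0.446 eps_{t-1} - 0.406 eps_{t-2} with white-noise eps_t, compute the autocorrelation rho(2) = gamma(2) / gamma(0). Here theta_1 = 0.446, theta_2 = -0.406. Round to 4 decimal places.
\rho(2) = -0.2977

For an MA(q) process with theta_0 = 1, the autocovariance is
  gamma(k) = sigma^2 * sum_{i=0..q-k} theta_i * theta_{i+k},
and rho(k) = gamma(k) / gamma(0). Sigma^2 cancels.
  numerator   = (1)*(-0.406) = -0.406.
  denominator = (1)^2 + (0.446)^2 + (-0.406)^2 = 1.363752.
  rho(2) = -0.406 / 1.363752 = -0.2977.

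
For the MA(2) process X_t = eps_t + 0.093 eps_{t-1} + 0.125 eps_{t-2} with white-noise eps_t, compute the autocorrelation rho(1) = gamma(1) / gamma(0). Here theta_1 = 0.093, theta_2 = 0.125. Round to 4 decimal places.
\rho(1) = 0.1021

For an MA(q) process with theta_0 = 1, the autocovariance is
  gamma(k) = sigma^2 * sum_{i=0..q-k} theta_i * theta_{i+k},
and rho(k) = gamma(k) / gamma(0). Sigma^2 cancels.
  numerator   = (1)*(0.093) + (0.093)*(0.125) = 0.104625.
  denominator = (1)^2 + (0.093)^2 + (0.125)^2 = 1.024274.
  rho(1) = 0.104625 / 1.024274 = 0.1021.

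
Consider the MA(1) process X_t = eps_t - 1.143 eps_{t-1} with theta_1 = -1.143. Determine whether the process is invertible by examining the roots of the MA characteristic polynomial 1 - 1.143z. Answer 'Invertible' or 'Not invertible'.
\text{Not invertible}

The MA(q) characteristic polynomial is P(z) = 1 - 1.143z.
Invertibility requires all roots to lie outside the unit circle, i.e. |z| > 1 for every root.
This is linear in z: 1 + (-1.143) z = 0  =>  z = -1/(-1.143) = 0.874891,  |z| = 0.874891.
Moduli of all roots: 0.8749.
All moduli strictly greater than 1? No.
Verdict: Not invertible.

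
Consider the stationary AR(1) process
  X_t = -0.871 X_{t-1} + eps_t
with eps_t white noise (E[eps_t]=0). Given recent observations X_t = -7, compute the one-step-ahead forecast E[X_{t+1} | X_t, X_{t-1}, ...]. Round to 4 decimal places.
E[X_{t+1} \mid \mathcal F_t] = 6.0970

For an AR(p) model X_t = c + sum_i phi_i X_{t-i} + eps_t, the
one-step-ahead conditional mean is
  E[X_{t+1} | X_t, ...] = c + sum_i phi_i X_{t+1-i}.
Substitute known values:
  E[X_{t+1} | ...] = (-0.871) * (-7)
                   = 6.0970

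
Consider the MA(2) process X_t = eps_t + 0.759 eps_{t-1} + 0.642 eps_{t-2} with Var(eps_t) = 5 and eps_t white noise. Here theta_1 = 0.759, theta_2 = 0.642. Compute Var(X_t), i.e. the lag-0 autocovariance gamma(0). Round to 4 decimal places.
\gamma(0) = 9.9412

For an MA(q) process X_t = eps_t + sum_i theta_i eps_{t-i} with
Var(eps_t) = sigma^2, the variance is
  gamma(0) = sigma^2 * (1 + sum_i theta_i^2).
  sum_i theta_i^2 = (0.759)^2 + (0.642)^2 = 0.576081 + 0.412164 = 0.988245.
  gamma(0) = 5 * (1 + 0.988245) = 5 * 1.988245 = 9.941225, which rounds to 9.9412.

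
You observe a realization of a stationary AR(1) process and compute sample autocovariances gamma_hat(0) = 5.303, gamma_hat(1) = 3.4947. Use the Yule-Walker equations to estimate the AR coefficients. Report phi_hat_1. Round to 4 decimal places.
\hat\phi_{1} = 0.6590

The Yule-Walker equations for an AR(p) process read, in matrix form,
  Gamma_p phi = r_p,   with   (Gamma_p)_{ij} = gamma(|i - j|),
                       (r_p)_i = gamma(i),   i,j = 1..p.
Substitute the sample gammas (Toeplitz matrix and right-hand side of size 1):
  Gamma_p = [[5.303]]
  r_p     = [3.4947]
With p = 1 this is the single equation gamma(0) phi_1 = gamma(1):
  phi_hat_1 = gamma(1) / gamma(0) = 3.4947 / 5.303 = 0.6590.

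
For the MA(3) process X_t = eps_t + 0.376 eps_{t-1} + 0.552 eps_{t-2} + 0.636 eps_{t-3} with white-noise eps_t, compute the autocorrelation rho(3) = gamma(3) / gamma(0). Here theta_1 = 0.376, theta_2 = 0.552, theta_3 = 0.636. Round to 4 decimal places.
\rho(3) = 0.3437

For an MA(q) process with theta_0 = 1, the autocovariance is
  gamma(k) = sigma^2 * sum_{i=0..q-k} theta_i * theta_{i+k},
and rho(k) = gamma(k) / gamma(0). Sigma^2 cancels.
  numerator   = (1)*(0.636) = 0.636.
  denominator = (1)^2 + (0.376)^2 + (0.552)^2 + (0.636)^2 = 1.850576.
  rho(3) = 0.636 / 1.850576 = 0.3437.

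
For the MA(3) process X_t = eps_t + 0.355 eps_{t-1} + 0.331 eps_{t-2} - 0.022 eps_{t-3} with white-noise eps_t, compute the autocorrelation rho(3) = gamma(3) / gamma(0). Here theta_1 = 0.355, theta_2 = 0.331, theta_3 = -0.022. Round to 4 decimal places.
\rho(3) = -0.0178

For an MA(q) process with theta_0 = 1, the autocovariance is
  gamma(k) = sigma^2 * sum_{i=0..q-k} theta_i * theta_{i+k},
and rho(k) = gamma(k) / gamma(0). Sigma^2 cancels.
  numerator   = (1)*(-0.022) = -0.022.
  denominator = (1)^2 + (0.355)^2 + (0.331)^2 + (-0.022)^2 = 1.23607.
  rho(3) = -0.022 / 1.23607 = -0.0178.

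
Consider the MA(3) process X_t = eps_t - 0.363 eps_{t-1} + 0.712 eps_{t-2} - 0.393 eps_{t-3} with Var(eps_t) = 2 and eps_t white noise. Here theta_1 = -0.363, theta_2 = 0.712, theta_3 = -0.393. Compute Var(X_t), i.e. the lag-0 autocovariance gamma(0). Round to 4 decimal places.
\gamma(0) = 3.5863

For an MA(q) process X_t = eps_t + sum_i theta_i eps_{t-i} with
Var(eps_t) = sigma^2, the variance is
  gamma(0) = sigma^2 * (1 + sum_i theta_i^2).
  sum_i theta_i^2 = (-0.363)^2 + (0.712)^2 + (-0.393)^2 = 0.131769 + 0.506944 + 0.154449 = 0.793162.
  gamma(0) = 2 * (1 + 0.793162) = 2 * 1.793162 = 3.586324, which rounds to 3.5863.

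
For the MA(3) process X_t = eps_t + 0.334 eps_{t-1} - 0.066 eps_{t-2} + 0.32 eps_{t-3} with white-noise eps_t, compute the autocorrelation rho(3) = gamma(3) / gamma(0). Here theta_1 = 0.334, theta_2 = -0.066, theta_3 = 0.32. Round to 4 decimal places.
\rho(3) = 0.2627

For an MA(q) process with theta_0 = 1, the autocovariance is
  gamma(k) = sigma^2 * sum_{i=0..q-k} theta_i * theta_{i+k},
and rho(k) = gamma(k) / gamma(0). Sigma^2 cancels.
  numerator   = (1)*(0.32) = 0.32.
  denominator = (1)^2 + (0.334)^2 + (-0.066)^2 + (0.32)^2 = 1.218312.
  rho(3) = 0.32 / 1.218312 = 0.2627.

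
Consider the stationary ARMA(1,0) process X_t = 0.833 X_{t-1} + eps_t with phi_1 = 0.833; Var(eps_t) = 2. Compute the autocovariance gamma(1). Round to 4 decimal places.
\gamma(1) = 5.4425

Multiply the model equation by X_{t-k} and take expectations. With theta_0 = psi_0 = 1 and psi_j the MA(infinity) weights, this gives
  gamma(k) - sum_i phi_i gamma(k-i) = c_k,
  c_k = sigma^2 * sum_{j=k..q} theta_j psi_{j-k}   (c_k = 0 for k > q),
using gamma(-m) = gamma(m).
Pure AR (q = 0): c_0 = sigma^2 = 2, c_k = 0 for k >= 1.
Equations for k = 0 and k = 1 (AR order 1):
  gamma(0) = phi_1 gamma(1) + c_0
  gamma(1) = phi_1 gamma(0) + c_1
Substituting the second into the first: gamma(0) (1 - phi_1^2) = c_0 + phi_1 c_1, so
  gamma(0) = c_0 / (1 - phi_1^2) = 2 / (1 - (0.833)^2) = 2 / 0.306111 = 6.533578.
  gamma(1) = phi_1 gamma(0) = (0.833)(6.533578) = 5.44247.
Therefore gamma(1) = 5.4425 (to 4 decimal places).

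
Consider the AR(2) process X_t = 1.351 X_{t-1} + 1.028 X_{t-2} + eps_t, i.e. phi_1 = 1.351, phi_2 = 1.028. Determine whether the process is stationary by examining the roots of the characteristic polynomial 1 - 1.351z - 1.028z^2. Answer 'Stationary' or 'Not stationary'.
\text{Not stationary}

The AR(p) characteristic polynomial is P(z) = 1 - 1.351z - 1.028z^2.
Stationarity requires all roots to lie outside the unit circle, i.e. |z| > 1 for every root.
Set 1 + (-1.351) z + (-1.028) z^2 = 0, i.e. a z^2 + b z + c = 0 with a = -1.028, b = -1.351, c = 1.
Discriminant D = b^2 - 4ac = (-1.351)^2 - 4*(-1.028)*1 = 1.825201 - (-4.112) = 5.937201.
D >= 0, so the roots are real: z = (-b +/- sqrt(D)) / (2a) = (1.351 +/- 2.436637) / (-2.056).
  z_1 = (1.351 + 2.436637) / (-2.056) = -1.8422,   |z_1| = 1.8422.
  z_2 = (1.351 - 2.436637) / (-2.056) = 0.528,   |z_2| = 0.528.
Moduli of all roots: 1.8422, 0.5280.
All moduli strictly greater than 1? No.
Verdict: Not stationary.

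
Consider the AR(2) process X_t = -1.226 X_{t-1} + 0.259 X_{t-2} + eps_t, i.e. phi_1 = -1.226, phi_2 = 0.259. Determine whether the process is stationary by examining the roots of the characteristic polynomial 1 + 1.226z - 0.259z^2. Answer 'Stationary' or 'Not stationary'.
\text{Not stationary}

The AR(p) characteristic polynomial is P(z) = 1 + 1.226z - 0.259z^2.
Stationarity requires all roots to lie outside the unit circle, i.e. |z| > 1 for every root.
Set 1 + (1.226) z + (-0.259) z^2 = 0, i.e. a z^2 + b z + c = 0 with a = -0.259, b = 1.226, c = 1.
Discriminant D = b^2 - 4ac = (1.226)^2 - 4*(-0.259)*1 = 1.503076 - (-1.036) = 2.539076.
D >= 0, so the roots are real: z = (-b +/- sqrt(D)) / (2a) = (-1.226 +/- 1.593448) / (-0.518).
  z_1 = (-1.226 + 1.593448) / (-0.518) = -0.7094,   |z_1| = 0.7094.
  z_2 = (-1.226 - 1.593448) / (-0.518) = 5.4429,   |z_2| = 5.4429.
Moduli of all roots: 0.7094, 5.4429.
All moduli strictly greater than 1? No.
Verdict: Not stationary.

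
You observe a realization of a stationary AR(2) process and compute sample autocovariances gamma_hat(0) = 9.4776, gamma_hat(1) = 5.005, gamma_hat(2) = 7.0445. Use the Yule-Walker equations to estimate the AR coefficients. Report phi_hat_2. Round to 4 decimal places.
\hat\phi_{2} = 0.6440

The Yule-Walker equations for an AR(p) process read, in matrix form,
  Gamma_p phi = r_p,   with   (Gamma_p)_{ij} = gamma(|i - j|),
                       (r_p)_i = gamma(i),   i,j = 1..p.
Substitute the sample gammas (Toeplitz matrix and right-hand side of size 2):
  Gamma_p = [[9.4776, 5.005], [5.005, 9.4776]]
  r_p     = [5.005, 7.0445]
Written out:
  9.4776 phi_1 + 5.005 phi_2 = 5.005
  5.005 phi_1 + 9.4776 phi_2 = 7.0445
Solve by Cramer's rule:
  det = gamma(0)^2 - gamma(1)^2 = (9.4776)^2 - (5.005)^2 = 89.82490176 - 25.050025 = 64.77487676
  phi_hat_1 = [gamma(1) gamma(0) - gamma(1) gamma(2)] / det = [(5.005)(9.4776) - (5.005)(7.0445)] / 64.77487676 = 12.1776655 / 64.77487676 = 0.188
  phi_hat_2 = [gamma(0) gamma(2) - gamma(1)^2] / det = [(9.4776)(7.0445) - (5.005)^2] / 64.77487676 = 41.7149282 / 64.77487676 = 0.644
So phi_hat = [0.1880, 0.6440].
Therefore phi_hat_2 = 0.6440.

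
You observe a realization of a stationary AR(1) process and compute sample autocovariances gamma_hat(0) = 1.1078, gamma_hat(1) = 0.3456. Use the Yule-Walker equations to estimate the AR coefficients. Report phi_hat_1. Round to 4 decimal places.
\hat\phi_{1} = 0.3120

The Yule-Walker equations for an AR(p) process read, in matrix form,
  Gamma_p phi = r_p,   with   (Gamma_p)_{ij} = gamma(|i - j|),
                       (r_p)_i = gamma(i),   i,j = 1..p.
Substitute the sample gammas (Toeplitz matrix and right-hand side of size 1):
  Gamma_p = [[1.1078]]
  r_p     = [0.3456]
With p = 1 this is the single equation gamma(0) phi_1 = gamma(1):
  phi_hat_1 = gamma(1) / gamma(0) = 0.3456 / 1.1078 = 0.3120.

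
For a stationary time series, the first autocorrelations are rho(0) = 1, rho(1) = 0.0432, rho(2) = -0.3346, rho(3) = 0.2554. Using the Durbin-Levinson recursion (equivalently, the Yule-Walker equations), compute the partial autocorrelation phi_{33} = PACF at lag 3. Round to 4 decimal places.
\phi_{33} = 0.3270

The PACF at lag k is phi_{kk}, the last component of the solution
to the Yule-Walker system G_k phi = r_k where
  (G_k)_{ij} = rho(|i - j|), (r_k)_i = rho(i), i,j = 1..k.
Equivalently, Durbin-Levinson gives phi_{kk} iteratively:
  phi_{11} = rho(1)
  phi_{kk} = [rho(k) - sum_{j=1..k-1} phi_{k-1,j} rho(k-j)]
            / [1 - sum_{j=1..k-1} phi_{k-1,j} rho(j)],
  phi_{k,j} = phi_{k-1,j} - phi_{kk} phi_{k-1,k-j},  j = 1..k-1.
Step k = 1:
  phi_11 = rho(1) = 0.0432.
Step k = 2:
  phi_22 = [rho(2) - phi_11 rho(1)] / [1 - phi_11 rho(1)] = [-0.3346 - (0.0432)(0.0432)] / [1 - (0.0432)(0.0432)]
         = -0.33646624 / 0.99813376 = -0.337095.
  Update: phi_21 = phi_11 - phi_22 phi_11 = 0.0432 - (-0.337095)(0.0432) = 0.057763.
Step k = 3:
  phi_33 = [rho(3) - phi_21 rho(2) - phi_22 rho(1)] / [1 - phi_21 rho(1) - phi_22 rho(2)]
    numerator   = 0.2554 - (0.057763)(-0.3346) - (-0.337095)(0.0432) = 0.28928986
    denominator = 1 - (0.057763)(0.0432) - (-0.337095)(-0.3346) = 0.88471256
  phi_33 = 0.28928986 / 0.88471256 = 0.327.
Therefore phi_{33} = 0.3270.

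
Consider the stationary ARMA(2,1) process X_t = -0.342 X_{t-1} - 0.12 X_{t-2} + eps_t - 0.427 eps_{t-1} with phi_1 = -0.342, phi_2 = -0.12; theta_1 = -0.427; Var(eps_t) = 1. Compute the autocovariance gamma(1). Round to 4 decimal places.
\gamma(1) = -0.8743

Multiply the model equation by X_{t-k} and take expectations. With theta_0 = psi_0 = 1 and psi_j the MA(infinity) weights, this gives
  gamma(k) - sum_i phi_i gamma(k-i) = c_k,
  c_k = sigma^2 * sum_{j=k..q} theta_j psi_{j-k}   (c_k = 0 for k > q),
using gamma(-m) = gamma(m).
psi-weights needed (psi_j = theta_j + sum_i phi_i psi_{j-i}):
  psi_1 = theta_1 + phi_1 = -0.427 + (-0.342) = -0.769
Right-hand sides:
  c_0 = sigma^2 (1 + theta_1 psi_1) = 1 * (1 + (-0.427)(-0.769)) = 1 * 1.328363 = 1.328363
  c_1 = sigma^2 theta_1 = 1 * (-0.427) = -0.427
  c_2 = 0
Equations for k = 0, 1, 2 (AR order 2, c_2 = 0):
  (E0) gamma(0) = phi_1 gamma(1) + phi_2 gamma(2) + c_0
  (E1) gamma(1) = phi_1 gamma(0) + phi_2 gamma(1) + c_1
  (E2) gamma(2) = phi_1 gamma(1) + phi_2 gamma(0)
From (E1): gamma(1) = A gamma(0) + B with
  A = phi_1 / (1 - phi_2) = -0.342 / 1.12 = -0.305357,   B = c_1 / (1 - phi_2) = -0.427 / 1.12 = -0.38125.
Insert (E2) into (E0): gamma(0) (1 - phi_2^2) = phi_1 (1 + phi_2) gamma(1) + c_0.
  phi_1 (1 + phi_2) = (-0.342)(0.88) = -0.30096,   1 - phi_2^2 = 0.9856.
Replace gamma(1) by A gamma(0) + B and collect gamma(0):
  gamma(0) [0.9856 - (-0.30096)(-0.305357)] = (-0.30096)(-0.38125) + 1.328363
  gamma(0) * 0.8937 = 1.443104
  gamma(0) = 1.443104 / 0.8937 = 1.614753.
  gamma(1) = A gamma(0) + B = (-0.305357)(1.614753) + (-0.38125) = -0.874326.
Therefore gamma(1) = -0.8743 (to 4 decimal places).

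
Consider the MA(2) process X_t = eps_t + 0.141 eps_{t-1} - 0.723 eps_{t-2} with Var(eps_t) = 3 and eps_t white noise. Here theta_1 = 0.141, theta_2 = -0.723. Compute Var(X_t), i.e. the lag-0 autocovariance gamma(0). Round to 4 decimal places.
\gamma(0) = 4.6278

For an MA(q) process X_t = eps_t + sum_i theta_i eps_{t-i} with
Var(eps_t) = sigma^2, the variance is
  gamma(0) = sigma^2 * (1 + sum_i theta_i^2).
  sum_i theta_i^2 = (0.141)^2 + (-0.723)^2 = 0.019881 + 0.522729 = 0.54261.
  gamma(0) = 3 * (1 + 0.54261) = 3 * 1.54261 = 4.62783, which rounds to 4.6278.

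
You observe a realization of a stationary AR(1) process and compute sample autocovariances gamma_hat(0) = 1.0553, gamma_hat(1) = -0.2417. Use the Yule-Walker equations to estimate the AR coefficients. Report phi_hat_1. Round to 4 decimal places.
\hat\phi_{1} = -0.2290

The Yule-Walker equations for an AR(p) process read, in matrix form,
  Gamma_p phi = r_p,   with   (Gamma_p)_{ij} = gamma(|i - j|),
                       (r_p)_i = gamma(i),   i,j = 1..p.
Substitute the sample gammas (Toeplitz matrix and right-hand side of size 1):
  Gamma_p = [[1.0553]]
  r_p     = [-0.2417]
With p = 1 this is the single equation gamma(0) phi_1 = gamma(1):
  phi_hat_1 = gamma(1) / gamma(0) = -0.2417 / 1.0553 = -0.2290.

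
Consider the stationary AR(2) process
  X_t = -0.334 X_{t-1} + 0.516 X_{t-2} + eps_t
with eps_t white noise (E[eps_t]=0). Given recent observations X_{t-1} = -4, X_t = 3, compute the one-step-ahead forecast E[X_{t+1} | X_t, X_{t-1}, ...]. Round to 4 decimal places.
E[X_{t+1} \mid \mathcal F_t] = -3.0660

For an AR(p) model X_t = c + sum_i phi_i X_{t-i} + eps_t, the
one-step-ahead conditional mean is
  E[X_{t+1} | X_t, ...] = c + sum_i phi_i X_{t+1-i}.
Substitute known values:
  E[X_{t+1} | ...] = (-0.334) * (3) + (0.516) * (-4)
                   = -3.0660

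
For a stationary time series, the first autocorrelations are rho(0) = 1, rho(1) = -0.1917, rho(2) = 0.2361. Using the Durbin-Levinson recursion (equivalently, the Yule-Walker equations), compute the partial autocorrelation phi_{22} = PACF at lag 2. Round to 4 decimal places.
\phi_{22} = 0.2070

The PACF at lag k is phi_{kk}, the last component of the solution
to the Yule-Walker system G_k phi = r_k where
  (G_k)_{ij} = rho(|i - j|), (r_k)_i = rho(i), i,j = 1..k.
Equivalently, Durbin-Levinson gives phi_{kk} iteratively:
  phi_{11} = rho(1)
  phi_{kk} = [rho(k) - sum_{j=1..k-1} phi_{k-1,j} rho(k-j)]
            / [1 - sum_{j=1..k-1} phi_{k-1,j} rho(j)],
  phi_{k,j} = phi_{k-1,j} - phi_{kk} phi_{k-1,k-j},  j = 1..k-1.
Step k = 1:
  phi_11 = rho(1) = -0.1917.
Step k = 2:
  phi_22 = [rho(2) - phi_11 rho(1)] / [1 - phi_11 rho(1)] = [0.2361 - (-0.1917)(-0.1917)] / [1 - (-0.1917)(-0.1917)]
         = 0.19935111 / 0.96325111 = 0.207.
Therefore phi_{22} = 0.2070.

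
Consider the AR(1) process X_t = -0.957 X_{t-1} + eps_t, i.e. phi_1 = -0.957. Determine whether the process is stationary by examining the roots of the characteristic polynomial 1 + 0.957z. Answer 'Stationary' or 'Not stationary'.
\text{Stationary}

The AR(p) characteristic polynomial is P(z) = 1 + 0.957z.
Stationarity requires all roots to lie outside the unit circle, i.e. |z| > 1 for every root.
This is linear in z: 1 + (0.957) z = 0  =>  z = -1/(0.957) = -1.044932,  |z| = 1.044932.
Moduli of all roots: 1.0449.
All moduli strictly greater than 1? Yes.
Verdict: Stationary.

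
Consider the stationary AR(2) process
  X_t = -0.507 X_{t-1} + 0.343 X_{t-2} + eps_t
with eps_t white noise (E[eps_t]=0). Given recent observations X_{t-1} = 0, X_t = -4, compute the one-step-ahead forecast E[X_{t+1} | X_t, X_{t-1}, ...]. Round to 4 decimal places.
E[X_{t+1} \mid \mathcal F_t] = 2.0280

For an AR(p) model X_t = c + sum_i phi_i X_{t-i} + eps_t, the
one-step-ahead conditional mean is
  E[X_{t+1} | X_t, ...] = c + sum_i phi_i X_{t+1-i}.
Substitute known values:
  E[X_{t+1} | ...] = (-0.507) * (-4) + (0.343) * (0)
                   = 2.0280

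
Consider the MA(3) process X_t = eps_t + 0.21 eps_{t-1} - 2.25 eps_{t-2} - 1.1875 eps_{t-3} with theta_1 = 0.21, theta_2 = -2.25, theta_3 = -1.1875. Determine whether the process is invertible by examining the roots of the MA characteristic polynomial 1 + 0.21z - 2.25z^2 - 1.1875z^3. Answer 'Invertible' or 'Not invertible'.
\text{Not invertible}

The MA(q) characteristic polynomial is P(z) = 1 + 0.21z - 2.25z^2 - 1.1875z^3.
Invertibility requires all roots to lie outside the unit circle, i.e. |z| > 1 for every root.
Degree 3: look for a simple real root z0 first, then factor out (1 - z/z0) and solve the remaining quadratic.
Testing z0 = -0.8: P(-0.8) = 1 + (0.21)(-0.8) + (-2.25)(-0.8)^2 + (-1.1875)(-0.8)^3
  = 1 + (-0.168) + (-1.44) + (0.608) = 0.  So z_0 = -0.8 is a root, |z_0| = 0.8.
Divide out the factor (1 + 1.25 z) = (1 - z/z0) (since 1/z0 = -1.25):
  P(z) = (1 + 1.25 z)(1 + (-1.04) z + (-0.95) z^2)
  [check: z-coef -1.04 - (-1.25) = 0.21; z^2-coef -0.95 - (-1.25)(-1.04) = -2.25; z^3-coef -(-1.25)(-0.95) = -1.1875.]
Remaining roots from the quadratic factor 1 + (-1.04) z + (-0.95) z^2:
  Set 1 + (-1.04) z + (-0.95) z^2 = 0, i.e. a z^2 + b z + c = 0 with a = -0.95, b = -1.04, c = 1.
  Discriminant D = b^2 - 4ac = (-1.04)^2 - 4*(-0.95)*1 = 1.0816 - (-3.8) = 4.8816.
  D >= 0, so the roots are real: z = (-b +/- sqrt(D)) / (2a) = (1.04 +/- 2.209434) / (-1.9).
    z_1 = (1.04 + 2.209434) / (-1.9) = -1.7102,   |z_1| = 1.7102.
    z_2 = (1.04 - 2.209434) / (-1.9) = 0.6155,   |z_2| = 0.6155.
Moduli of all roots: 0.8000, 1.7102, 0.6155.
All moduli strictly greater than 1? No.
Verdict: Not invertible.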